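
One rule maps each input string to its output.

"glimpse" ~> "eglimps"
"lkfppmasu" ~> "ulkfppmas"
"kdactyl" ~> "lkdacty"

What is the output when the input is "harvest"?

tharves

Each output is the input with this applied: move the last character to the front.
For "harvest" the result is "tharves".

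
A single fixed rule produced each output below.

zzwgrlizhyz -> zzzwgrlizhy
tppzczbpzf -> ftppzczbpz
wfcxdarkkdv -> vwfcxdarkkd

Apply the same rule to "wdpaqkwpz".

zwdpaqkwp

Rule — move the last character to the front.
Applying that to "wdpaqkwpz" gives "zwdpaqkwp".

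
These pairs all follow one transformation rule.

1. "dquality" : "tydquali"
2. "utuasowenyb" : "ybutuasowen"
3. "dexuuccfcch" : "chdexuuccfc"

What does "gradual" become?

algradu

The pattern: move the last 2 characters to the front (rotate right by 2).
Applying that to "gradual" gives "algradu".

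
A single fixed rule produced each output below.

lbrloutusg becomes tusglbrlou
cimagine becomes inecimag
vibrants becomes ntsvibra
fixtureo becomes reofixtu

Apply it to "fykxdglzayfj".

zayfjfykxdgl

Looking at the pairs, the operation is to swap the front and back halves of the string, then move the first character to the end.
For "fykxdglzayfj" the result is "zayfjfykxdgl".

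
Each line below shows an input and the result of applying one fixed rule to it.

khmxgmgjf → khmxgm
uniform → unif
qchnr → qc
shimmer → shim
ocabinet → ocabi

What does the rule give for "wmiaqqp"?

wmia

The transformation: delete the last 3 characters.
On "wmiaqqp" that produces "wmia".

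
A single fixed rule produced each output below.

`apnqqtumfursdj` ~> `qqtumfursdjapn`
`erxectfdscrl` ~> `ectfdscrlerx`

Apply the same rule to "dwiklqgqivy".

klqgqivydwi

In each case the input is transformed by: move the first 3 characters to the end (rotate left by 3).
So "dwiklqgqivy" becomes "klqgqivydwi".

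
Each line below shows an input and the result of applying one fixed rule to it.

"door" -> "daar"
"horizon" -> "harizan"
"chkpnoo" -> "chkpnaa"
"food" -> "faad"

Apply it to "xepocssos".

What's happening: replace every "o" with "a".
For "xepocssos" the result is "xepacssas".

xepacssas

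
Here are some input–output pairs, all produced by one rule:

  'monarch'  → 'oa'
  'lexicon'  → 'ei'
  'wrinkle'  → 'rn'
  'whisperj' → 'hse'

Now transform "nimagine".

iai

Rule — delete the last 2 characters, then keep every other character starting from the second (positions 2nd, 4th, 6th, ...).
Applying that to "nimagine" gives "iai".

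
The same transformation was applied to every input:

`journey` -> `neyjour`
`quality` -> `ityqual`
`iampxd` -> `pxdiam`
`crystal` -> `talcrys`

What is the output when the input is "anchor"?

Rule — move the last 3 characters to the front (rotate right by 3).
Doing the same to "anchor": "horanc".

horanc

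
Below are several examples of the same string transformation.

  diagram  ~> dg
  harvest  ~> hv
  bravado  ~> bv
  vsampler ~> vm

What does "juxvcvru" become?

Rule — move the last 2 characters to the front (rotate right by 2), then keep one character in every 3, starting at position 3 (positions 3rd, 6th, 9th, ...).
So "juxvcvru" becomes "jv".

jv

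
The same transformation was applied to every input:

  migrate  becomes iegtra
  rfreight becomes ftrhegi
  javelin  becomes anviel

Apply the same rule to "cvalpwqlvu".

Each output is the input with this applied: delete the first character, then take characters alternately from the front and the back (1st, last, 2nd, 2nd-last, ...).
On "cvalpwqlvu": the first step gives "valpwqlvu", and the second then gives "vuavllpqw".

vuavllpqw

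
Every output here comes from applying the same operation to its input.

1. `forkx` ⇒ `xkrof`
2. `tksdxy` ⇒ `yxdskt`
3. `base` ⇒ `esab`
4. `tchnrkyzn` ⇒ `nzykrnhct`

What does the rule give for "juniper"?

The transformation: reverse the string.
"juniper" → "repinuj".

repinuj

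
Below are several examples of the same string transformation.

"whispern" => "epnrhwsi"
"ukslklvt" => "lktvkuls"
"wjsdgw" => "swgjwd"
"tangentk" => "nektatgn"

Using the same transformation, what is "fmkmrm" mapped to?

Each output is the input with this applied: swap each adjacent pair of characters (1↔2, 3↔4, ...), then swap the front and back halves of the string.
Starting from "fmkmrm": after the first operation, "mfmkmr"; after the second, "kmrmfm".
(Check on "wjsdgw": → "jwdswg" → "swgjwd" ✓)

kmrmfm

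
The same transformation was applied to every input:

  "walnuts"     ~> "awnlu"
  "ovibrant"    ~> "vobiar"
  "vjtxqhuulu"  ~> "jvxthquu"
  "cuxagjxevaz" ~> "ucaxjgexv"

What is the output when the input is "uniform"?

The pattern: delete the last 2 characters, then swap each adjacent pair of characters (1↔2, 3↔4, ...).
"uniform" → "unifo" → "nufio".
(Check on "walnuts": → "walnu" → "awnlu" ✓)

nufio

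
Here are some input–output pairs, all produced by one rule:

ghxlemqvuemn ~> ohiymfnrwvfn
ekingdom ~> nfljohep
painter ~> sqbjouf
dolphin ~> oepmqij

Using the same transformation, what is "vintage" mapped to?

fwjoubh

Each output is the input with this applied: shift every letter 1 place forward in the alphabet (wrapping around), then move the last character to the front.
Applying that to "vintage" gives "fwjoubh".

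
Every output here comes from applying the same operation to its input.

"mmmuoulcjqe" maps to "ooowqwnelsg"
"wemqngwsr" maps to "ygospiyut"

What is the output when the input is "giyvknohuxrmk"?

ikaxmpqjwztom

The transformation: shift every letter 2 places forward in the alphabet (wrapping around).
"giyvknohuxrmk" → "ikaxmpqjwztom".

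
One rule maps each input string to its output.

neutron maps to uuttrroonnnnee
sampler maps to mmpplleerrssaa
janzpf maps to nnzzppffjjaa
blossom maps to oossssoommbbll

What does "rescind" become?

sscciinnddrree

Each output is the input with this applied: move the first 2 characters to the end (rotate left by 2), then double every character.
For "rescind", step one produces "scindre"; step two turns that into "sscciinnddrree".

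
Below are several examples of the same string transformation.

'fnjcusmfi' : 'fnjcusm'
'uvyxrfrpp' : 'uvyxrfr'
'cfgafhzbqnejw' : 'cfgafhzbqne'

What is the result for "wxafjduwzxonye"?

What's happening: delete the last 2 characters.
So "wxafjduwzxonye" becomes "wxafjduwzxon".

wxafjduwzxon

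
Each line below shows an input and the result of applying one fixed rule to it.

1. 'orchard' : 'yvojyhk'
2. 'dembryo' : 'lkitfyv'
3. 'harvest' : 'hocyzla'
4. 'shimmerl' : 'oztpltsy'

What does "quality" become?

bxshapf

What's happening: shift every letter 7 places forward in the alphabet (wrapping around), then swap each adjacent pair of characters (1↔2, 3↔4, ...).
So "quality" becomes "bxshapf".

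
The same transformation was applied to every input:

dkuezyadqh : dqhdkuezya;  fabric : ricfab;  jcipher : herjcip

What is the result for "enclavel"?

In each case the input is transformed by: move the last 3 characters to the front (rotate right by 3).
Doing the same to "enclavel": "velencla".

velencla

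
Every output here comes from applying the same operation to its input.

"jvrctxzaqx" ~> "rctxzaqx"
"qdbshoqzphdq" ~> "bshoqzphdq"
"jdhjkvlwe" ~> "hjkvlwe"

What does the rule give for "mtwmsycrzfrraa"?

The pattern: delete the first 2 characters.
"mtwmsycrzfrraa" → "wmsycrzfrraa".

wmsycrzfrraa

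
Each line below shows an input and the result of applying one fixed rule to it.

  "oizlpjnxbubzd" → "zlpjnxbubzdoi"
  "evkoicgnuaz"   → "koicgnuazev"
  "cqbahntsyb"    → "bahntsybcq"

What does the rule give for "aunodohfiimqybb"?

Rule — move the first 2 characters to the end (rotate left by 2).
On "aunodohfiimqybb" that produces "nodohfiimqybbau".

nodohfiimqybbau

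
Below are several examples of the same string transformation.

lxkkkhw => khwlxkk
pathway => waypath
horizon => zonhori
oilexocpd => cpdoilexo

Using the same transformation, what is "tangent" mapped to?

enttang

The pattern: move the last 3 characters to the front (rotate right by 3).
On "tangent" that produces "enttang".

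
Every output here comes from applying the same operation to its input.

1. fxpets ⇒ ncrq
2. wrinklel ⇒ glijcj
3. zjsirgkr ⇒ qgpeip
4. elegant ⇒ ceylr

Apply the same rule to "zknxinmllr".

The pattern: delete the first 2 characters, then shift every letter 2 places backward in the alphabet (wrapping around).
"zknxinmllr" → "nxinmllr" → "lvglkjjp".

lvglkjjp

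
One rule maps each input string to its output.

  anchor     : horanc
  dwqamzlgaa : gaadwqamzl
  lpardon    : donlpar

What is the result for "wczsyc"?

What's happening: move the last 3 characters to the front (rotate right by 3).
On "wczsyc" that produces "sycwcz".

sycwcz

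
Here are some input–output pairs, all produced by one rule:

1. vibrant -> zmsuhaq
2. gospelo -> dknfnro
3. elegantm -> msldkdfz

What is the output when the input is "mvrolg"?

nkfluq

The pattern: shift every letter 1 place backward in the alphabet (wrapping around), then move the last 3 characters to the front (rotate right by 3).
Working it through for "mvrolg": intermediate "luqnkf", final "nkfluq".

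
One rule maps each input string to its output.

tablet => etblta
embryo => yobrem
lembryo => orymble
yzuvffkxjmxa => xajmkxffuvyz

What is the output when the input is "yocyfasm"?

smfacyyo

The transformation: swap each adjacent pair of characters (1↔2, 3↔4, ...), then reverse the string.
On "yocyfasm" that produces "smfacyyo".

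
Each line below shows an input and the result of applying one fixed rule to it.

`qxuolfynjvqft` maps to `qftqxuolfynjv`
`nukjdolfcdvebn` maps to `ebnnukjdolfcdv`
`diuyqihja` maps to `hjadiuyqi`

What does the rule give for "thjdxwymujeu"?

The pattern: move the last 3 characters to the front (rotate right by 3).
"thjdxwymujeu" → "jeuthjdxwymu".

jeuthjdxwymu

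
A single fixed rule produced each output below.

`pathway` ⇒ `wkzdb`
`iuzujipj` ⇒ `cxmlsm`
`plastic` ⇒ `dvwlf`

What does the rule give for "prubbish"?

In each case the input is transformed by: delete the first 2 characters, then shift every letter 3 places forward in the alphabet (wrapping around).
Working it through for "prubbish": intermediate "ubbish", final "xeelvk".

xeelvk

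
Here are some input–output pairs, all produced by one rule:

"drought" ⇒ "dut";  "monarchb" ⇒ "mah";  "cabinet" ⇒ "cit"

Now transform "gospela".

gpa

The rule is to keep one character in every 3, starting at position 1 (positions 1st, 4th, 7th, ...).
Doing the same to "gospela": "gpa".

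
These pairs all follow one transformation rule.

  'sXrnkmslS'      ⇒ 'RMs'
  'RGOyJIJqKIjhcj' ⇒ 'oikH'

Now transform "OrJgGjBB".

In each case the input is transformed by: keep one character in every 3, starting at position 3 (positions 3rd, 6th, 9th, ...), then flip the case of every letter.
On "OrJgGjBB": the first step gives "Jj", and the second then gives "jJ".

jJ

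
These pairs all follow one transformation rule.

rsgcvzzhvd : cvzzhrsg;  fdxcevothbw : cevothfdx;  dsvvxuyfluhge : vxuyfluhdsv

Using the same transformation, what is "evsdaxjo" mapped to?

The transformation: delete the last 2 characters, then move the first 3 characters to the end (rotate left by 3).
Starting from "evsdaxjo": after the first operation, "evsdax"; after the second, "daxevs".

daxevs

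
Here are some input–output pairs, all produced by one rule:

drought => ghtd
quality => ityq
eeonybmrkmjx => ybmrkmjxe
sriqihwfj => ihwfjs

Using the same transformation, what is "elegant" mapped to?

ante

The rule is to move the first character to the end, then delete the first 3 characters.
Starting from "elegant": after the first operation, "legante"; after the second, "ante".
(Check on "eeonybmrkmjx": → "eonybmrkmjxe" → "ybmrkmjxe" ✓)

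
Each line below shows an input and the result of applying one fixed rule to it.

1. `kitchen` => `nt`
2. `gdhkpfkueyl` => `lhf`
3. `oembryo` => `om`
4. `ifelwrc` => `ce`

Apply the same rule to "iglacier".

What's happening: move the last 3 characters to the front (rotate right by 3), then keep one character in every 3, starting at position 3 (positions 3rd, 6th, 9th, ...).
Applying that to "iglacier" gives "rl".

rl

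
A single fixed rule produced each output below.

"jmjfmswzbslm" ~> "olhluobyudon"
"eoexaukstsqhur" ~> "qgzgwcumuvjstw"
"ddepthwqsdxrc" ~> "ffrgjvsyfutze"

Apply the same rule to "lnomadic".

pnoqfcek

What's happening: swap each adjacent pair of characters (1↔2, 3↔4, ...), then shift every letter 2 places forward in the alphabet (wrapping around).
On "lnomadic" that produces "pnoqfcek".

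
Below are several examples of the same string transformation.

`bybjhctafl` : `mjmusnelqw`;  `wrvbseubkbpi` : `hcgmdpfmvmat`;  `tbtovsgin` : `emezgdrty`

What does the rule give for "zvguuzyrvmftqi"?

kgrffkjcgxqebt

The transformation: shift every letter 11 places forward in the alphabet (wrapping around).
For "zvguuzyrvmftqi" the result is "kgrffkjcgxqebt".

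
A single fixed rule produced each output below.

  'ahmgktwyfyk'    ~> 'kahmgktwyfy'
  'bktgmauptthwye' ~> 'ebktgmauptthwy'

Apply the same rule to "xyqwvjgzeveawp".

pxyqwvjgzeveaw

Rule — move the last character to the front.
Doing the same to "xyqwvjgzeveawp": "pxyqwvjgzeveaw".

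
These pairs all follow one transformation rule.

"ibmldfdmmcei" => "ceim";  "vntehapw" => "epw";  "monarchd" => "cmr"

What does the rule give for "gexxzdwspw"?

In each case the input is transformed by: sort the characters into alphabetical order, then keep one character in every 3, starting at position 2 (positions 2nd, 5th, 8th, ...).
Applying that to "gexxzdwspw" gives "esx".

esx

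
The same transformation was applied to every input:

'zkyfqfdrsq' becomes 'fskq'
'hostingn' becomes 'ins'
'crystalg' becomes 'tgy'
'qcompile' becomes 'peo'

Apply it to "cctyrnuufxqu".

The pattern: swap the front and back halves of the string, then keep one character in every 3, starting at position 1 (positions 1st, 4th, 7th, ...).
Starting from "cctyrnuufxqu": after the first operation, "uufxqucctyrn"; after the second, "uxcy".

uxcy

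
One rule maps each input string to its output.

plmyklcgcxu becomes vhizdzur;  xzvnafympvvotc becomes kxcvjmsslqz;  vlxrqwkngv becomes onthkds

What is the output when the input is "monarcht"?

xozeq

Each output is the input with this applied: delete the first 3 characters, then shift every letter 3 places backward in the alphabet (wrapping around).
Applying both steps to "monarcht": "archt", then "xozeq".
(Check on "plmyklcgcxu": → "yklcgcxu" → "vhizdzur" ✓)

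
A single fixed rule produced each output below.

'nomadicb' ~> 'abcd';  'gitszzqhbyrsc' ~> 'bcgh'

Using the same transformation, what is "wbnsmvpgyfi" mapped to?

Looking at the pairs, the operation is to sort the characters into alphabetical order, then keep only the first 4 characters.
"wbnsmvpgyfi" → "bfgimnpsvwy" → "bfgi".

bfgi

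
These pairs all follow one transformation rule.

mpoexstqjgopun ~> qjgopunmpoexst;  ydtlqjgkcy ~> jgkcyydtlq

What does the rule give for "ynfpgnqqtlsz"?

qqtlszynfpgn

The pattern: swap the front and back halves of the string.
Doing the same to "ynfpgnqqtlsz": "qqtlszynfpgn".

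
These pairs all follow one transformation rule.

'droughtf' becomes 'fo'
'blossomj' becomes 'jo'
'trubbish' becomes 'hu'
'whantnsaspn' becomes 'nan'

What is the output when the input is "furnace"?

er

Looking at the pairs, the operation is to move the last 3 characters to the front (rotate right by 3), then keep one character in every 3, starting at position 3 (positions 3rd, 6th, 9th, ...).
Working it through for "furnace": intermediate "acefurn", final "er".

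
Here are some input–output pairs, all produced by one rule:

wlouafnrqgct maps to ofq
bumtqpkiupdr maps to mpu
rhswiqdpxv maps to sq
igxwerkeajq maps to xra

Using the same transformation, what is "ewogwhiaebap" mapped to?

ohe

In each case the input is transformed by: delete the last 2 characters, then keep one character in every 3, starting at position 3 (positions 3rd, 6th, 9th, ...).
Applying that to "ewogwhiaebap" gives "ohe".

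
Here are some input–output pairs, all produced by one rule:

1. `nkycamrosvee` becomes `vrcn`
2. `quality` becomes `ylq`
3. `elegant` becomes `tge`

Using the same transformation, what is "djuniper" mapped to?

What's happening: keep one character in every 3, starting at position 1 (positions 1st, 4th, 7th, ...), then reverse the string.
"djuniper" → "dne" → "end".
(Check on "nkycamrosvee": → "ncrv" → "vrcn" ✓)

end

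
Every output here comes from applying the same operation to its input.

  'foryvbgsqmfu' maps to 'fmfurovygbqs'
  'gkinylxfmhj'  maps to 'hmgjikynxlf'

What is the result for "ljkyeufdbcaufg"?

fulgkjeyfubdac

Looking at the pairs, the operation is to move the last 3 characters to the front (rotate right by 3), then swap each adjacent pair of characters (1↔2, 3↔4, ...).
On "ljkyeufdbcaufg" that produces "fulgkjeyfubdac".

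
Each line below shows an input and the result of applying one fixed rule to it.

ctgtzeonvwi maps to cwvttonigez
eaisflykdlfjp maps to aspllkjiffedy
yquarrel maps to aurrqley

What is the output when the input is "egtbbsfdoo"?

bsoogfedbt

In each case the input is transformed by: sort the characters into reverse alphabetical order, then swap the first and last characters.
On "egtbbsfdoo": the first step gives "tsoogfedbb", and the second then gives "bsoogfedbt".
(Check on "eaisflykdlfjp": → "yspllkjiffeda" → "aspllkjiffedy" ✓)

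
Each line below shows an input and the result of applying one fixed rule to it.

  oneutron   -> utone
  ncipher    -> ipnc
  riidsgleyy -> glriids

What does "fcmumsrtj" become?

msfcmu

Rule — delete the last 3 characters, then move the last 2 characters to the front (rotate right by 2).
For "fcmumsrtj", step one produces "fcmums"; step two turns that into "msfcmu".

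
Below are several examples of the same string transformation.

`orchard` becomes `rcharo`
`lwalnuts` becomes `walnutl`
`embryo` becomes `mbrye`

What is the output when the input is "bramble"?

ramblb

Rule — swap the first and last characters, then delete the first character.
Working it through for "bramble": intermediate "eramblb", final "ramblb".
(Check on "orchard": → "drcharo" → "rcharo" ✓)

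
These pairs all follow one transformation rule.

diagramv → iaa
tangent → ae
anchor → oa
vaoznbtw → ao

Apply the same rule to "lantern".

ae

In each case the input is transformed by: move the last 2 characters to the front (rotate right by 2), then keep only the vowels.
For "lantern", step one produces "rnlante"; step two turns that into "ae".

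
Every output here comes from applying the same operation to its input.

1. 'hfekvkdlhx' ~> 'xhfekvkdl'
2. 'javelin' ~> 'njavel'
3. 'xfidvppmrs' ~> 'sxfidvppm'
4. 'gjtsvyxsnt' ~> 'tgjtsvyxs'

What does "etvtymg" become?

getvty

What's happening: move the last 2 characters to the front (rotate right by 2), then delete the first character.
On "etvtymg" that produces "getvty".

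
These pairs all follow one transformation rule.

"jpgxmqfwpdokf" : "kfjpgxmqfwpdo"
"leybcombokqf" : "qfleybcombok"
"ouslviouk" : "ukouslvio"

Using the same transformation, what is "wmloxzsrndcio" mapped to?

The rule is to move the last 2 characters to the front (rotate right by 2).
For "wmloxzsrndcio" the result is "iowmloxzsrndc".

iowmloxzsrndc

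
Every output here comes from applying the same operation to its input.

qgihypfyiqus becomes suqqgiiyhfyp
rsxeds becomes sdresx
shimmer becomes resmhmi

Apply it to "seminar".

rasneim

In each case the input is transformed by: move the last character to the front, then take characters alternately from the front and the back (1st, last, 2nd, 2nd-last, ...).
Doing the same to "seminar": "rasneim".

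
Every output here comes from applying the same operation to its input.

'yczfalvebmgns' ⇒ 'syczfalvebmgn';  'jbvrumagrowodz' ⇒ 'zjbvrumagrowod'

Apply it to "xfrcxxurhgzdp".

What's happening: move the last character to the front.
So "xfrcxxurhgzdp" becomes "pxfrcxxurhgzd".

pxfrcxxurhgzd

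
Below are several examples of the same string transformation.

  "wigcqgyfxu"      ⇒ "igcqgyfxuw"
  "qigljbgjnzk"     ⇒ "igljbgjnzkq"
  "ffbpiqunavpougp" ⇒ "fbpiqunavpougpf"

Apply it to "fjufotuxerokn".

jufotuxeroknf

The rule is to move the first character to the end.
For "fjufotuxerokn" the result is "jufotuxeroknf".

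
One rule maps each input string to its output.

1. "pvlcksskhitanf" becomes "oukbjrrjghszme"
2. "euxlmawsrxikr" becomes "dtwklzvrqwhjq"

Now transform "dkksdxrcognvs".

The rule is to shift every letter 1 place backward in the alphabet (wrapping around).
Applying that to "dkksdxrcognvs" gives "cjjrcwqbnfmur".

cjjrcwqbnfmur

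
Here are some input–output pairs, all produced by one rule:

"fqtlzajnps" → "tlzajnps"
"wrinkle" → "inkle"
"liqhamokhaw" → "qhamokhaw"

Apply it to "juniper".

niper

In each case the input is transformed by: delete the first 2 characters.
On "juniper" that produces "niper".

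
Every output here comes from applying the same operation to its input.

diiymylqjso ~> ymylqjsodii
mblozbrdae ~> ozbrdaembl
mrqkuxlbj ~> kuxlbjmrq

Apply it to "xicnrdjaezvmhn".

The transformation: move the first 3 characters to the end (rotate left by 3).
"xicnrdjaezvmhn" → "nrdjaezvmhnxic".

nrdjaezvmhnxic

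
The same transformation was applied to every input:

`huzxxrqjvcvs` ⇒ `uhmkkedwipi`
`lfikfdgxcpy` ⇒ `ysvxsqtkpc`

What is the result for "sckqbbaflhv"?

fpxdoonsyu

The transformation: shift every letter 13 places forward in the alphabet (wrapping around) — i.e. ROT13, then delete the last character.
"sckqbbaflhv" → "fpxdoonsyui" → "fpxdoonsyu".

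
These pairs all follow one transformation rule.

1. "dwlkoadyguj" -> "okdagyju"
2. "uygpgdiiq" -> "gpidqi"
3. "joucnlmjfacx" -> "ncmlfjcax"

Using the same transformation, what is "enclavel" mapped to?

alevl

Each output is the input with this applied: delete the first 3 characters, then swap each adjacent pair of characters (1↔2, 3↔4, ...).
Working it through for "enclavel": intermediate "lavel", final "alevl".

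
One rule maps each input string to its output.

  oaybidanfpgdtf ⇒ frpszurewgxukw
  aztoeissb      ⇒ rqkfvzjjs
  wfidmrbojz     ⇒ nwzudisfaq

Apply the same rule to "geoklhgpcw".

In each case the input is transformed by: shift every letter 9 places backward in the alphabet (wrapping around).
Doing the same to "geoklhgpcw": "xvfbcyxgtn".

xvfbcyxgtn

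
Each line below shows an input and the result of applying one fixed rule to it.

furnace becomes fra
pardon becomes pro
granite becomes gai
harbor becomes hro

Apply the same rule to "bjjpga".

Rule — move the last character to the front, then keep every other character starting from the second (positions 2nd, 4th, 6th, ...).
Working it through for "bjjpga": intermediate "abjjpg", final "bjg".

bjg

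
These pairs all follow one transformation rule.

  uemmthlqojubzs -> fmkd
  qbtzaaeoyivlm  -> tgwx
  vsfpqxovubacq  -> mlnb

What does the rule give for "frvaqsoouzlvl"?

kwgw

Rule — shift every letter 11 places forward in the alphabet (wrapping around), then keep only the last 4 characters.
Applying that to "frvaqsoouzlvl" gives "kwgw".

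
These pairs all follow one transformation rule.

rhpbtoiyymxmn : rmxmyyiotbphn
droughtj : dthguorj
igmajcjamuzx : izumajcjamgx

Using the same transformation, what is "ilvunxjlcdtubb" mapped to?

ibutdcljxnuvlb

Looking at the pairs, the operation is to swap the first and last characters, then reverse the string.
For "ilvunxjlcdtubb", step one produces "blvunxjlcdtubi"; step two turns that into "ibutdcljxnuvlb".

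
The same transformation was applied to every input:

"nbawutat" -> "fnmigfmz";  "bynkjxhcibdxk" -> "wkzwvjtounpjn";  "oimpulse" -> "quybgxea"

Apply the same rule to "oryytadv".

In each case the input is transformed by: shift every letter 12 places forward in the alphabet (wrapping around), then swap the first and last characters.
So "oryytadv" becomes "hdkkfmpa".

hdkkfmpa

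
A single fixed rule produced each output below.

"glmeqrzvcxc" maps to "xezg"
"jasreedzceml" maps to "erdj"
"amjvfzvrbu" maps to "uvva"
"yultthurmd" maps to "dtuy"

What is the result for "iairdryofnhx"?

Each output is the input with this applied: keep one character in every 3, starting at position 1 (positions 1st, 4th, 7th, ...), then swap the first and last characters.
Applying both steps to "iairdryofnhx": "iryn", then "nryi".

nryi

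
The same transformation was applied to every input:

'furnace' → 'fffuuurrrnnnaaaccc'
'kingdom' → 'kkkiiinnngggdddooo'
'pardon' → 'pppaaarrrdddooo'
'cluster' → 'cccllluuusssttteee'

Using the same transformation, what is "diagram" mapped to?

Each output is the input with this applied: repeat every character 3 times, then delete the last 3 characters.
Applying both steps to "diagram": "dddiiiaaagggrrraaammm", then "dddiiiaaagggrrraaa".

dddiiiaaagggrrraaa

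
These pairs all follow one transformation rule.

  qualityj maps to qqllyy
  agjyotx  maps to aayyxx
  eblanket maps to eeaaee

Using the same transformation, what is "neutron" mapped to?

nnttnn

What's happening: keep one character in every 3, starting at position 1 (positions 1st, 4th, 7th, ...), then double every character.
Applying both steps to "neutron": "ntn", then "nnttnn".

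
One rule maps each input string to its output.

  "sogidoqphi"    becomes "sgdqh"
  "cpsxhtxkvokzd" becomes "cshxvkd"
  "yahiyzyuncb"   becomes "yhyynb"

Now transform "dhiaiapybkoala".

diipbol

The transformation: keep every other character starting from the first (positions 1st, 3rd, 5th, ...).
So "dhiaiapybkoala" becomes "diipbol".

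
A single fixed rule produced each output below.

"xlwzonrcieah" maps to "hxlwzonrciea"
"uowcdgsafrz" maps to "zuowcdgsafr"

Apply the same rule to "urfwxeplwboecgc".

Each output is the input with this applied: move the last character to the front.
Doing the same to "urfwxeplwboecgc": "curfwxeplwboecg".

curfwxeplwboecg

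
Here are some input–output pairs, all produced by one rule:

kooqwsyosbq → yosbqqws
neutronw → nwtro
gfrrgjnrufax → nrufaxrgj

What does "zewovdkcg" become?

kcgovd

The transformation: delete the first 3 characters, then move the first 3 characters to the end (rotate left by 3).
"zewovdkcg" → "ovdkcg" → "kcgovd".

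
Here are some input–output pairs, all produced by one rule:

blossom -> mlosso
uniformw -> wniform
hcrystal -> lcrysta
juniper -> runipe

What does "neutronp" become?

peutron

Each output is the input with this applied: delete the first character, then move the last character to the front.
Applying that to "neutronp" gives "peutron".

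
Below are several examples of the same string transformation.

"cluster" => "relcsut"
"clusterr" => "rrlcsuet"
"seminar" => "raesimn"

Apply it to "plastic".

Looking at the pairs, the operation is to move the last 2 characters to the front (rotate right by 2), then swap each adjacent pair of characters (1↔2, 3↔4, ...).
On "plastic": the first step gives "icplast", and the second then gives "cilpsat".

cilpsat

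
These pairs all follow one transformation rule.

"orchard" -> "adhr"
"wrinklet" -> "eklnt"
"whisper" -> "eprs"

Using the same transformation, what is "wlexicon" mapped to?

Each output is the input with this applied: delete the first 3 characters, then sort the characters into alphabetical order.
Applying that to "wlexicon" gives "cinox".

cinox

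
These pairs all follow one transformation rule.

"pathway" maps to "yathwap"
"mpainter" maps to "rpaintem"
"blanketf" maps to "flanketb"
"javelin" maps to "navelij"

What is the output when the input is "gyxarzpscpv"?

vyxarzpscpg

Each output is the input with this applied: swap the first and last characters.
Applying that to "gyxarzpscpv" gives "vyxarzpscpg".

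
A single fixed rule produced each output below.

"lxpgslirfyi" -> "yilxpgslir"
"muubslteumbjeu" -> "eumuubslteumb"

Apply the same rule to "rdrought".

htrdrou

The pattern: move the last 3 characters to the front (rotate right by 3), then delete the first character.
Working it through for "rdrought": intermediate "ghtrdrou", final "htrdrou".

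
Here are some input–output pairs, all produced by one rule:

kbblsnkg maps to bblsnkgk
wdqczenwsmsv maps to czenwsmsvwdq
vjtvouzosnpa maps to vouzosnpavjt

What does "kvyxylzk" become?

Each output is the input with this applied: swap the front and back halves of the string, then move the last 3 characters to the front (rotate right by 3).
So "kvyxylzk" becomes "vyxylzkk".
(Check on "kbblsnkg": → "snkgkbbl" → "bblsnkgk" ✓)

vyxylzkk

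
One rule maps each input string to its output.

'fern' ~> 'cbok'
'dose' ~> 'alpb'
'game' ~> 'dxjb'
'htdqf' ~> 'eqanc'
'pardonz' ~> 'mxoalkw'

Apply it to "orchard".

The rule is to shift every letter 3 places backward in the alphabet (wrapping around).
Applying that to "orchard" gives "lozexoa".

lozexoa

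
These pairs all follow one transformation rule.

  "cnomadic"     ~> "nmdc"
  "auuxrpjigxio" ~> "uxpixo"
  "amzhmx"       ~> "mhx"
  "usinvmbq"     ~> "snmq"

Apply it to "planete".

lnt

The rule is to keep every other character starting from the second (positions 2nd, 4th, 6th, ...).
Doing the same to "planete": "lnt".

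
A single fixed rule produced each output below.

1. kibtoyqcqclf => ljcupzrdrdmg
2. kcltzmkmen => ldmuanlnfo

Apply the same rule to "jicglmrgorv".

kjdhmnshpsw

The pattern: shift every letter 1 place forward in the alphabet (wrapping around).
"jicglmrgorv" → "kjdhmnshpsw".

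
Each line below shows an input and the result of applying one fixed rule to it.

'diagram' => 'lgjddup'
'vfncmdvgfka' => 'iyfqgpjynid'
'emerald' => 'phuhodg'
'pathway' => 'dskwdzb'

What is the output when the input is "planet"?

Rule — swap each adjacent pair of characters (1↔2, 3↔4, ...), then shift every letter 3 places forward in the alphabet (wrapping around).
Starting from "planet": after the first operation, "lpnate"; after the second, "osqdwh".
(Check on "vfncmdvgfka": → "fvcndmgvkfa" → "iyfqgpjynid" ✓)

osqdwh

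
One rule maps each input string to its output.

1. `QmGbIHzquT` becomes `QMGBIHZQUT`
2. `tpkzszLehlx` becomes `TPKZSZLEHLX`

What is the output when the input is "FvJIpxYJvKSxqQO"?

What's happening: convert every letter to uppercase.
On "FvJIpxYJvKSxqQO" that produces "FVJIPXYJVKSXQQO".

FVJIPXYJVKSXQQO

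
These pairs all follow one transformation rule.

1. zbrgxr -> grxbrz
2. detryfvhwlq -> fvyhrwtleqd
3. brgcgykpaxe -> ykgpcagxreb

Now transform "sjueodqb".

The rule is to take characters alternately from the front and the back (1st, last, 2nd, 2nd-last, ...), then reverse the string.
For "sjueodqb" the result is "oeduqjbs".
(Check on "zbrgxr": → "zrbxrg" → "grxbrz" ✓)

oeduqjbs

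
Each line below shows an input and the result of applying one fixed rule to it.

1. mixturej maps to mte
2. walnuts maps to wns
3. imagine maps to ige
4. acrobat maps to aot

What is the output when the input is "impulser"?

iue

Each output is the input with this applied: keep one character in every 3, starting at position 1 (positions 1st, 4th, 7th, ...).
"impulser" → "iue".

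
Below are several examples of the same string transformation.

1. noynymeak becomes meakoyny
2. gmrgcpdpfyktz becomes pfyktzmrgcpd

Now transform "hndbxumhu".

umhundbx

Looking at the pairs, the operation is to delete the first character, then swap the front and back halves of the string.
On "hndbxumhu": the first step gives "ndbxumhu", and the second then gives "umhundbx".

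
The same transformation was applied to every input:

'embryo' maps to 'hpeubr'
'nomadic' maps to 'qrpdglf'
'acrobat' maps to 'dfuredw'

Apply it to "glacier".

The rule is to shift every letter 3 places forward in the alphabet (wrapping around).
Doing the same to "glacier": "jodflhu".

jodflhu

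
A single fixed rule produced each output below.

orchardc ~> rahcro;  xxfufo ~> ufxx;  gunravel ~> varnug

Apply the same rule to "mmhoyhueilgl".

lieuhyohmm

The rule is to delete the last 2 characters, then reverse the string.
Working it through for "mmhoyhueilgl": intermediate "mmhoyhueil", final "lieuhyohmm".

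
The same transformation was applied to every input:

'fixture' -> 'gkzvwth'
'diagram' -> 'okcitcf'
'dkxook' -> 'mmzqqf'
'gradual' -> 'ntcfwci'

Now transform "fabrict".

The pattern: swap the first and last characters, then shift every letter 2 places forward in the alphabet (wrapping around).
Applying that to "fabrict" gives "vcdtkeh".

vcdtkeh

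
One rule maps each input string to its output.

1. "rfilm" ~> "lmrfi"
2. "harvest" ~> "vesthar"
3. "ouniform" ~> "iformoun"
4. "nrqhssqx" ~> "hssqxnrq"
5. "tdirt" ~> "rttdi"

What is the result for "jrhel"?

eljrh

What's happening: move the first 3 characters to the end (rotate left by 3).
Applying that to "jrhel" gives "eljrh".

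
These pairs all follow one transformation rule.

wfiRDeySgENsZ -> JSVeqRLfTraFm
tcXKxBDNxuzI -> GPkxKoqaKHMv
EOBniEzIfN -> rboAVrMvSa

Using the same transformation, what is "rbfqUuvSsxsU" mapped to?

EOSDhHIfFKFh

Each output is the input with this applied: flip the case of every letter, then shift every letter 13 places forward in the alphabet (wrapping around) — i.e. ROT13.
So "rbfqUuvSsxsU" becomes "EOSDhHIfFKFh".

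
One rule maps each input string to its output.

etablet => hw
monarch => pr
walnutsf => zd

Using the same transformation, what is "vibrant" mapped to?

The pattern: shift every letter 3 places forward in the alphabet (wrapping around), then keep only the first 2 characters.
"vibrant" → "yl".

yl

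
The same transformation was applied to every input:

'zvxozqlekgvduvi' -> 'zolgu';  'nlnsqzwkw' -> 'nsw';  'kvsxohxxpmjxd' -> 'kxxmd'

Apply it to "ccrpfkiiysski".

cpisi

Looking at the pairs, the operation is to keep one character in every 3, starting at position 1 (positions 1st, 4th, 7th, ...).
On "ccrpfkiiysski" that produces "cpisi".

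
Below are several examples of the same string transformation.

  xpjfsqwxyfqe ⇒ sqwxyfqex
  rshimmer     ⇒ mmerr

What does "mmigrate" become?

ratem

The rule is to move the first character to the end, then delete the first 3 characters.
Working it through for "mmigrate": intermediate "migratem", final "ratem".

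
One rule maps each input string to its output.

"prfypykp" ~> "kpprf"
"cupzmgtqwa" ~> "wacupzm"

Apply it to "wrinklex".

The pattern: move the last 2 characters to the front (rotate right by 2), then delete the last 3 characters.
For "wrinklex", step one produces "exwrinkl"; step two turns that into "exwri".

exwri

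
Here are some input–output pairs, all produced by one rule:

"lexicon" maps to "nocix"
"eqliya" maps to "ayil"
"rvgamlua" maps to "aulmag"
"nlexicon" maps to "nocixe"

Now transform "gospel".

leps

The rule is to delete the first 2 characters, then reverse the string.
For "gospel", step one produces "spel"; step two turns that into "leps".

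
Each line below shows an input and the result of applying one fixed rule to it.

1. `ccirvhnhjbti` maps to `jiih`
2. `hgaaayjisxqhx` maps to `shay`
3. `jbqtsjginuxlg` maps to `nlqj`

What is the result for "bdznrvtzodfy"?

The transformation: keep one character in every 3, starting at position 3 (positions 3rd, 6th, 9th, ...), then swap the front and back halves of the string.
Working it through for "bdznrvtzodfy": intermediate "zvoy", final "oyzv".

oyzv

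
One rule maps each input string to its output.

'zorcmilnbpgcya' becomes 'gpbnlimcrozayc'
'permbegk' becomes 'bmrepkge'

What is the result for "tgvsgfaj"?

The pattern: reverse the string, then move the first 3 characters to the end (rotate left by 3).
On "tgvsgfaj": the first step gives "jafgsvgt", and the second then gives "gsvgtjaf".

gsvgtjaf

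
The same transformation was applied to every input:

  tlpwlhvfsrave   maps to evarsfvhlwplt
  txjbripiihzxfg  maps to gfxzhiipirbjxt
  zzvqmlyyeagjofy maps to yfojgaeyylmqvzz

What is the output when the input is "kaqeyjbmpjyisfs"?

In each case the input is transformed by: reverse the string.
Doing the same to "kaqeyjbmpjyisfs": "sfsiyjpmbjyeqak".

sfsiyjpmbjyeqak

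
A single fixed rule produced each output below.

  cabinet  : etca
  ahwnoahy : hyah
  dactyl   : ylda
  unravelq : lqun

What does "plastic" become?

icpl

What's happening: move the first 2 characters to the end (rotate left by 2), then keep only the last 4 characters.
Applying both steps to "plastic": "asticpl", then "icpl".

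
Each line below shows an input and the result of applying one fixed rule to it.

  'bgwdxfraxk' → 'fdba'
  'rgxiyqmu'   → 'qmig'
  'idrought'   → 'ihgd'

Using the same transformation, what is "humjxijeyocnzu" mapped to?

ihec

Rule — sort the characters into reverse alphabetical order, then keep only the last 4 characters.
Starting from "humjxijeyocnzu": after the first operation, "zyxuuonmjjihec"; after the second, "ihec".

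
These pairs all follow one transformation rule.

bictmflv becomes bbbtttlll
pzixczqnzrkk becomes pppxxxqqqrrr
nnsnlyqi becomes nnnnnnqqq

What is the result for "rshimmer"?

rrriiieee

The transformation: keep one character in every 3, starting at position 1 (positions 1st, 4th, 7th, ...), then repeat every character 3 times.
For "rshimmer", step one produces "rie"; step two turns that into "rrriiieee".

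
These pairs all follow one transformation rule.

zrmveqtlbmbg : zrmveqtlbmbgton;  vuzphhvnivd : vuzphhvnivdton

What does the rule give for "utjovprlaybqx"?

utjovprlaybqxton

What's happening: append "ton".
On "utjovprlaybqx" that produces "utjovprlaybqxton".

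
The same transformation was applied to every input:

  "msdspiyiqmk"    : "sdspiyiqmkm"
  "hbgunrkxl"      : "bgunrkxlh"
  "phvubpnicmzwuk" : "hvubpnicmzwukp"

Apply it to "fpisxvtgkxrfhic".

pisxvtgkxrfhicf

The rule is to move the first character to the end.
Applying that to "fpisxvtgkxrfhic" gives "pisxvtgkxrfhicf".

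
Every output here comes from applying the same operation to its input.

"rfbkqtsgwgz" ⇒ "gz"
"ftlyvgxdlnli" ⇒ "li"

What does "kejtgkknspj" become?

The rule is to keep only the last 2 characters.
For "kejtgkknspj" the result is "pj".

pj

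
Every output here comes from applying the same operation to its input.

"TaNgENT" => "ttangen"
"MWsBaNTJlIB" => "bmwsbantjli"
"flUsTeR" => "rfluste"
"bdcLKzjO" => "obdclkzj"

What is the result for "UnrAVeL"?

What's happening: move the last character to the front, then convert every letter to lowercase.
On "UnrAVeL" that produces "lunrave".

lunrave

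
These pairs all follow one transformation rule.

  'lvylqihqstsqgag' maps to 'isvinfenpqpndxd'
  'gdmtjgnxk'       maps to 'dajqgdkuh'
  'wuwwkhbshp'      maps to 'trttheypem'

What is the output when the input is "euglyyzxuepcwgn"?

In each case the input is transformed by: shift every letter 3 places backward in the alphabet (wrapping around).
Doing the same to "euglyyzxuepcwgn": "brdivvwurbmztdk".

brdivvwurbmztdk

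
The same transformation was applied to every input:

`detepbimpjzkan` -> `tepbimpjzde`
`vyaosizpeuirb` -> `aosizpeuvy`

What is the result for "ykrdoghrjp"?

rdoghyk

The rule is to delete the last 3 characters, then move the first 2 characters to the end (rotate left by 2).
Applying both steps to "ykrdoghrjp": "ykrdogh", then "rdoghyk".
(Check on "vyaosizpeuirb": → "vyaosizpeu" → "aosizpeuvy" ✓)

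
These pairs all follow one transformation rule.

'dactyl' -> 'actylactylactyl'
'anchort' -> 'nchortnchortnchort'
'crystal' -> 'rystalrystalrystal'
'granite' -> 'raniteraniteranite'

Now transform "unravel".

The transformation: delete the first character, then write the whole string 3 times in a row.
"unravel" → "nravel" → "nravelnravelnravel".

nravelnravelnravel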